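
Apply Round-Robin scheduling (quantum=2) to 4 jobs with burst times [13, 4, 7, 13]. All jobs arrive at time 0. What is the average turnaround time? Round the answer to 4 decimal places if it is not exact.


Time quantum = 2
Execution trace:
  J1 runs 2 units, time = 2
  J2 runs 2 units, time = 4
  J3 runs 2 units, time = 6
  J4 runs 2 units, time = 8
  J1 runs 2 units, time = 10
  J2 runs 2 units, time = 12
  J3 runs 2 units, time = 14
  J4 runs 2 units, time = 16
  J1 runs 2 units, time = 18
  J3 runs 2 units, time = 20
  J4 runs 2 units, time = 22
  J1 runs 2 units, time = 24
  J3 runs 1 units, time = 25
  J4 runs 2 units, time = 27
  J1 runs 2 units, time = 29
  J4 runs 2 units, time = 31
  J1 runs 2 units, time = 33
  J4 runs 2 units, time = 35
  J1 runs 1 units, time = 36
  J4 runs 1 units, time = 37
Finish times: [36, 12, 25, 37]
Average turnaround = 110/4 = 27.5

27.5


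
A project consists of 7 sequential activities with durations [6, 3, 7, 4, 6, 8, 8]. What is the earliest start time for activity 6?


Activity 6 starts after activities 1 through 5 complete.
Predecessor durations: [6, 3, 7, 4, 6]
ES = 6 + 3 + 7 + 4 + 6 = 26

26


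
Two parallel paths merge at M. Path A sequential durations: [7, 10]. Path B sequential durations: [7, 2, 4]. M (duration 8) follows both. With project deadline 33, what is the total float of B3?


Forward pass: ES(B3) = sum of predecessors on chain B = 9
EF = ES + duration = 9 + 4 = 13
Backward pass: LF(M) = deadline = 33; LS(M) = 33 - 8 = 25
LF(B3) = LS(M) - sum(successors on chain B) = 25 - 0 = 25
LS = LF - duration = 25 - 4 = 21
Total float = LS - ES = 21 - 9 = 12

12


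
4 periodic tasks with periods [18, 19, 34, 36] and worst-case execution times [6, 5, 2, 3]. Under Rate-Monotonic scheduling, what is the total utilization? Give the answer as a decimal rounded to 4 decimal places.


Compute individual utilizations (exact fractions):
  Task 1: C/T = 6/18 = 1/3 (approx. 0.3333)
  Task 2: C/T = 5/19 (approx. 0.2632)
  Task 3: C/T = 2/34 = 1/17 (approx. 0.0588)
  Task 4: C/T = 3/36 = 1/12 (approx. 0.0833)
Total utilization U = 1/3 + 5/19 + 1/17 + 1/12 = 2863/3876
Rounded to 4 decimal places: U = 0.7386
RM (Liu & Layland) bound for 4 tasks = 0.756828; compare with U = 2863/3876 (approx. 0.738648)
U <= bound, so schedulable by RM sufficient condition.

0.7386


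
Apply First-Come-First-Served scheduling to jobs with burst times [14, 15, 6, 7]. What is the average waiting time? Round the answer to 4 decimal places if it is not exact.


FCFS order (as given): [14, 15, 6, 7]
Waiting times:
  Job 1: wait = 0
  Job 2: wait = 14
  Job 3: wait = 29
  Job 4: wait = 35
Sum of waiting times = 78
Average waiting time = 78/4 = 19.5

19.5


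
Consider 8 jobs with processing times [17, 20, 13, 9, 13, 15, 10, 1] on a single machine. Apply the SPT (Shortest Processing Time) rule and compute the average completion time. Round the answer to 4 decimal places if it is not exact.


Sort jobs by processing time (SPT order): [1, 9, 10, 13, 13, 15, 17, 20]
Compute completion times sequentially:
  Job 1: processing = 1, completes at 1
  Job 2: processing = 9, completes at 10
  Job 3: processing = 10, completes at 20
  Job 4: processing = 13, completes at 33
  Job 5: processing = 13, completes at 46
  Job 6: processing = 15, completes at 61
  Job 7: processing = 17, completes at 78
  Job 8: processing = 20, completes at 98
Sum of completion times = 347
Average completion time = 347/8 = 43.375

43.375


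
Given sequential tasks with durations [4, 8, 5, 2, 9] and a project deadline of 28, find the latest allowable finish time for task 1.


LF(activity 1) = deadline - sum of successor durations
Successors: activities 2 through 5 with durations [8, 5, 2, 9]
Sum of successor durations = 24
LF = 28 - 24 = 4

4


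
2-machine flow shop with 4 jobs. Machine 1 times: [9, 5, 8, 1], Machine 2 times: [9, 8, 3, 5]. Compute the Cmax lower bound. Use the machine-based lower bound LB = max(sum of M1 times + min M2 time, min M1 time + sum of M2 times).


LB1 = sum(M1 times) + min(M2 times) = 23 + 3 = 26
LB2 = min(M1 times) + sum(M2 times) = 1 + 25 = 26
Lower bound = max(LB1, LB2) = max(26, 26) = 26

26


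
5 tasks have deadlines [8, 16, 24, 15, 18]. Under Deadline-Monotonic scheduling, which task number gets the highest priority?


Sort tasks by relative deadline (ascending):
  Task 1: deadline = 8
  Task 4: deadline = 15
  Task 2: deadline = 16
  Task 5: deadline = 18
  Task 3: deadline = 24
Priority order (highest first): [1, 4, 2, 5, 3]
Highest priority task = 1

1


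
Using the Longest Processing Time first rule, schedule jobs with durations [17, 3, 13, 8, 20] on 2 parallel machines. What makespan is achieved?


Sort jobs in decreasing order (LPT): [20, 17, 13, 8, 3]
Assign each job to the least loaded machine:
  Machine 1: jobs [20, 8, 3], load = 31
  Machine 2: jobs [17, 13], load = 30
Makespan = max load = 31

31


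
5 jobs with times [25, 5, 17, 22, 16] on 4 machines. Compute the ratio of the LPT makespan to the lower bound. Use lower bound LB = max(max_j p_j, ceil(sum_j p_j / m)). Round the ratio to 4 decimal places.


LPT order: [25, 22, 17, 16, 5]
Machine loads after assignment: [25, 22, 17, 21]
LPT makespan = 25
Lower bound = max(max_job, ceil(total/4)) = max(25, 22) = 25
Ratio = 25 / 25 = 1.0

1.0


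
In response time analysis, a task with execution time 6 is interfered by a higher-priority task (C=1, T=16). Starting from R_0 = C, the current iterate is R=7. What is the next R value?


R_next = C + ceil(R_prev / T_hp) * C_hp
ceil(7 / 16) = ceil(0.4375) = 1
Interference = 1 * 1 = 1
R_next = 6 + 1 = 7
R_next = R_prev, so the iteration has converged (response time = 7).

7


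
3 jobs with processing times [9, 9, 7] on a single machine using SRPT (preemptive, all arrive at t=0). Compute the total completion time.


Since all jobs arrive at t=0, SRPT equals SPT ordering.
SPT order: [7, 9, 9]
Completion times:
  Job 1: p=7, C=7
  Job 2: p=9, C=16
  Job 3: p=9, C=25
Total completion time = 7 + 16 + 25 = 48

48


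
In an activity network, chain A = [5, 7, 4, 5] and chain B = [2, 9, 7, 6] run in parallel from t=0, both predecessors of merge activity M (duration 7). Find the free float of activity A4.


ES(A4) = sum of predecessors on chain A = 16
EF(A4) = ES + duration = 16 + 5 = 21
Successor of A4 is M. ES(M) = max(sum(A), sum(B)) = max(21, 24) = 24
Free float = ES(successor) - EF(current) = 24 - 21 = 3

3


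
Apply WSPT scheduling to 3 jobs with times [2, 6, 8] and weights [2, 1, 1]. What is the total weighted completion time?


Compute p/w ratios and sort ascending (WSPT): [(2, 2), (6, 1), (8, 1)]
Compute weighted completion times:
  Job (p=2,w=2): C=2, w*C=2*2=4
  Job (p=6,w=1): C=8, w*C=1*8=8
  Job (p=8,w=1): C=16, w*C=1*16=16
Total weighted completion time = 28

28


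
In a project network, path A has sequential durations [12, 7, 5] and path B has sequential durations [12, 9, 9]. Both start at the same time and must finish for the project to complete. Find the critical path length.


Path A total = 12 + 7 + 5 = 24
Path B total = 12 + 9 + 9 = 30
Critical path = longest path = max(24, 30) = 30

30


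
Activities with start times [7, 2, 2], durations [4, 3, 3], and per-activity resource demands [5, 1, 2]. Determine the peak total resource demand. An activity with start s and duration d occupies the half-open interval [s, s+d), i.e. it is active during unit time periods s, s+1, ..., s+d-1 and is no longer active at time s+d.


Each activity i is active on [start_i, start_i + duration_i).
Compute total resource usage per time slot:
  t=0: active resources = [], total = 0
  t=1: active resources = [], total = 0
  t=2: active resources = [1, 2], total = 3
  t=3: active resources = [1, 2], total = 3
  t=4: active resources = [1, 2], total = 3
  t=5: active resources = [], total = 0
  t=6: active resources = [], total = 0
  t=7: active resources = [5], total = 5
  t=8: active resources = [5], total = 5
  t=9: active resources = [5], total = 5
  t=10: active resources = [5], total = 5
Peak resource demand = 5

5


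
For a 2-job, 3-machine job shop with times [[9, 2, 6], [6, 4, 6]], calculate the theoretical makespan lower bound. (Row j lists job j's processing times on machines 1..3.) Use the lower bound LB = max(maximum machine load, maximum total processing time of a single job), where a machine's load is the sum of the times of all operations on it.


Machine loads:
  Machine 1: 9 + 6 = 15
  Machine 2: 2 + 4 = 6
  Machine 3: 6 + 6 = 12
Max machine load = 15
Job totals:
  Job 1: 17
  Job 2: 16
Max job total = 17
Lower bound = max(15, 17) = 17

17


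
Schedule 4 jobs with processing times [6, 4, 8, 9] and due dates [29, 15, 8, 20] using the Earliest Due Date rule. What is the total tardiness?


Sort by due date (EDD order): [(8, 8), (4, 15), (9, 20), (6, 29)]
Compute completion times and tardiness:
  Job 1: p=8, d=8, C=8, tardiness=max(0,8-8)=0
  Job 2: p=4, d=15, C=12, tardiness=max(0,12-15)=0
  Job 3: p=9, d=20, C=21, tardiness=max(0,21-20)=1
  Job 4: p=6, d=29, C=27, tardiness=max(0,27-29)=0
Total tardiness = 1

1


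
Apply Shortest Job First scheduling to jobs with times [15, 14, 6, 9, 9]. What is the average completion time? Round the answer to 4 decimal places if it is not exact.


SJF order (ascending): [6, 9, 9, 14, 15]
Completion times:
  Job 1: burst=6, C=6
  Job 2: burst=9, C=15
  Job 3: burst=9, C=24
  Job 4: burst=14, C=38
  Job 5: burst=15, C=53
Average completion = 136/5 = 27.2

27.2


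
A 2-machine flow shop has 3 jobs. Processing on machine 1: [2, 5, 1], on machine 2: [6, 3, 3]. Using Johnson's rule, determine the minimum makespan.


Apply Johnson's rule:
  Group 1 (a <= b): [(3, 1, 3), (1, 2, 6)]
  Group 2 (a > b): [(2, 5, 3)]
Optimal job order: [3, 1, 2]
Schedule:
  Job 3: M1 done at 1, M2 done at 4
  Job 1: M1 done at 3, M2 done at 10
  Job 2: M1 done at 8, M2 done at 13
Makespan = 13

13


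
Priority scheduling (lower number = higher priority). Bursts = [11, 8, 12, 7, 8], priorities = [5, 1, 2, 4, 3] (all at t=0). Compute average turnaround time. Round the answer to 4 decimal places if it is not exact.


Sort by priority (ascending = highest first):
Order: [(1, 8), (2, 12), (3, 8), (4, 7), (5, 11)]
Completion times:
  Priority 1, burst=8, C=8
  Priority 2, burst=12, C=20
  Priority 3, burst=8, C=28
  Priority 4, burst=7, C=35
  Priority 5, burst=11, C=46
Average turnaround = 137/5 = 27.4

27.4


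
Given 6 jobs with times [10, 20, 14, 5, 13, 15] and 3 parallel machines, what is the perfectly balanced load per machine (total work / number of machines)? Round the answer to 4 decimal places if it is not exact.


Total processing time = 10 + 20 + 14 + 5 + 13 + 15 = 77
Number of machines = 3
Ideal balanced load = 77 / 3 = 25.6667

25.6667


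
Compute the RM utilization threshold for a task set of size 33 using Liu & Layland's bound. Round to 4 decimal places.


Compute 2^(1/33) = 1.0212266063
Subtract 1: 1.0212266063 - 1 = 0.0212266063
Multiply by n: 33 * 0.0212266063 = 0.7004780079
Round to 4 dp: 0.7005

0.7005


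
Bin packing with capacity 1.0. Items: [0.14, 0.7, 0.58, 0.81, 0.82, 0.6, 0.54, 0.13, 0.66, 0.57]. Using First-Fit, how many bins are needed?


Place items sequentially using First-Fit:
  Item 0.14 -> new Bin 1
  Item 0.7 -> Bin 1 (now 0.84)
  Item 0.58 -> new Bin 2
  Item 0.81 -> new Bin 3
  Item 0.82 -> new Bin 4
  Item 0.6 -> new Bin 5
  Item 0.54 -> new Bin 6
  Item 0.13 -> Bin 1 (now 0.97)
  Item 0.66 -> new Bin 7
  Item 0.57 -> new Bin 8
Total bins used = 8

8


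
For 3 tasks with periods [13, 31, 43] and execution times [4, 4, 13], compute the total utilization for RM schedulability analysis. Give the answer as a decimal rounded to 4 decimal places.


Compute individual utilizations (exact fractions):
  Task 1: C/T = 4/13 (approx. 0.3077)
  Task 2: C/T = 4/31 (approx. 0.129)
  Task 3: C/T = 13/43 (approx. 0.3023)
Total utilization U = 4/13 + 4/31 + 13/43 = 12807/17329
Rounded to 4 decimal places: U = 0.7391
RM (Liu & Layland) bound for 3 tasks = 0.779763; compare with U = 12807/17329 (approx. 0.739050)
U <= bound, so schedulable by RM sufficient condition.

0.7391


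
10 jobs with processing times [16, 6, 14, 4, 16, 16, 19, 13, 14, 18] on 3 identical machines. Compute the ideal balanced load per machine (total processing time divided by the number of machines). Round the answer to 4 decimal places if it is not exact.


Total processing time = 16 + 6 + 14 + 4 + 16 + 16 + 19 + 13 + 14 + 18 = 136
Number of machines = 3
Ideal balanced load = 136 / 3 = 45.3333

45.3333


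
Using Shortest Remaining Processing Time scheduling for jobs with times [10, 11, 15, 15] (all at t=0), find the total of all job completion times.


Since all jobs arrive at t=0, SRPT equals SPT ordering.
SPT order: [10, 11, 15, 15]
Completion times:
  Job 1: p=10, C=10
  Job 2: p=11, C=21
  Job 3: p=15, C=36
  Job 4: p=15, C=51
Total completion time = 10 + 21 + 36 + 51 = 118

118


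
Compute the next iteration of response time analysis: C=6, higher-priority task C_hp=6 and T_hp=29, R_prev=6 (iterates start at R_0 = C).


R_next = C + ceil(R_prev / T_hp) * C_hp
ceil(6 / 29) = ceil(0.2069) = 1
Interference = 1 * 6 = 6
R_next = 6 + 6 = 12

12


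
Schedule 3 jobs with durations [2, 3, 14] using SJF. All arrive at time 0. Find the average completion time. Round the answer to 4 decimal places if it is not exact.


SJF order (ascending): [2, 3, 14]
Completion times:
  Job 1: burst=2, C=2
  Job 2: burst=3, C=5
  Job 3: burst=14, C=19
Average completion = 26/3 = 8.6667

8.6667


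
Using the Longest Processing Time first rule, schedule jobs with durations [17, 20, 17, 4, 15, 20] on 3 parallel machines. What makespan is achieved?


Sort jobs in decreasing order (LPT): [20, 20, 17, 17, 15, 4]
Assign each job to the least loaded machine:
  Machine 1: jobs [20, 15], load = 35
  Machine 2: jobs [20, 4], load = 24
  Machine 3: jobs [17, 17], load = 34
Makespan = max load = 35

35


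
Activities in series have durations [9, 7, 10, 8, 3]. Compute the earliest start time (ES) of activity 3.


Activity 3 starts after activities 1 through 2 complete.
Predecessor durations: [9, 7]
ES = 9 + 7 = 16

16


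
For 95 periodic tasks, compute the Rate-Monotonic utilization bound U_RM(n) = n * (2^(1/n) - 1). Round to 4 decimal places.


Compute 2^(1/95) = 1.0073229689
Subtract 1: 1.0073229689 - 1 = 0.0073229689
Multiply by n: 95 * 0.0073229689 = 0.6956820455
Round to 4 dp: 0.6957

0.6957


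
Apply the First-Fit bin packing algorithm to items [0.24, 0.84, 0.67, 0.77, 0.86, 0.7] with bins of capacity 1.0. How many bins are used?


Place items sequentially using First-Fit:
  Item 0.24 -> new Bin 1
  Item 0.84 -> new Bin 2
  Item 0.67 -> Bin 1 (now 0.91)
  Item 0.77 -> new Bin 3
  Item 0.86 -> new Bin 4
  Item 0.7 -> new Bin 5
Total bins used = 5

5


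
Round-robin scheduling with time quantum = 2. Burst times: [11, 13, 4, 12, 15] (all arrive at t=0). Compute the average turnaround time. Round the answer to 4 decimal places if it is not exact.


Time quantum = 2
Execution trace:
  J1 runs 2 units, time = 2
  J2 runs 2 units, time = 4
  J3 runs 2 units, time = 6
  J4 runs 2 units, time = 8
  J5 runs 2 units, time = 10
  J1 runs 2 units, time = 12
  J2 runs 2 units, time = 14
  J3 runs 2 units, time = 16
  J4 runs 2 units, time = 18
  J5 runs 2 units, time = 20
  J1 runs 2 units, time = 22
  J2 runs 2 units, time = 24
  J4 runs 2 units, time = 26
  J5 runs 2 units, time = 28
  J1 runs 2 units, time = 30
  J2 runs 2 units, time = 32
  J4 runs 2 units, time = 34
  J5 runs 2 units, time = 36
  J1 runs 2 units, time = 38
  J2 runs 2 units, time = 40
  J4 runs 2 units, time = 42
  J5 runs 2 units, time = 44
  J1 runs 1 units, time = 45
  J2 runs 2 units, time = 47
  J4 runs 2 units, time = 49
  J5 runs 2 units, time = 51
  J2 runs 1 units, time = 52
  J5 runs 2 units, time = 54
  J5 runs 1 units, time = 55
Finish times: [45, 52, 16, 49, 55]
Average turnaround = 217/5 = 43.4

43.4


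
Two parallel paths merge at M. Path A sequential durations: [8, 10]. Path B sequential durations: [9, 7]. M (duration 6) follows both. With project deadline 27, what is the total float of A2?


Forward pass: ES(A2) = sum of predecessors on chain A = 8
EF = ES + duration = 8 + 10 = 18
Backward pass: LF(M) = deadline = 27; LS(M) = 27 - 6 = 21
LF(A2) = LS(M) - sum(successors on chain A) = 21 - 0 = 21
LS = LF - duration = 21 - 10 = 11
Total float = LS - ES = 11 - 8 = 3

3


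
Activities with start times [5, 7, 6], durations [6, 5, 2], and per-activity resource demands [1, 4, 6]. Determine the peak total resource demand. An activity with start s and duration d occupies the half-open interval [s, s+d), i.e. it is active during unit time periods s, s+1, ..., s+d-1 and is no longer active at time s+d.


Each activity i is active on [start_i, start_i + duration_i).
Compute total resource usage per time slot:
  t=0: active resources = [], total = 0
  t=1: active resources = [], total = 0
  t=2: active resources = [], total = 0
  t=3: active resources = [], total = 0
  t=4: active resources = [], total = 0
  t=5: active resources = [1], total = 1
  t=6: active resources = [1, 6], total = 7
  t=7: active resources = [1, 4, 6], total = 11
  t=8: active resources = [1, 4], total = 5
  t=9: active resources = [1, 4], total = 5
  t=10: active resources = [1, 4], total = 5
  t=11: active resources = [4], total = 4
Peak resource demand = 11

11


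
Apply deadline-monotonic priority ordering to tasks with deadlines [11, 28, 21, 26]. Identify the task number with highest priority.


Sort tasks by relative deadline (ascending):
  Task 1: deadline = 11
  Task 3: deadline = 21
  Task 4: deadline = 26
  Task 2: deadline = 28
Priority order (highest first): [1, 3, 4, 2]
Highest priority task = 1

1


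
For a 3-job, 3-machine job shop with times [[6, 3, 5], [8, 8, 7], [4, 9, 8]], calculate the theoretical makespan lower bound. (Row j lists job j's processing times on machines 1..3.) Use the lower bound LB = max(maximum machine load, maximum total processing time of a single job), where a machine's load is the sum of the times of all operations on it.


Machine loads:
  Machine 1: 6 + 8 + 4 = 18
  Machine 2: 3 + 8 + 9 = 20
  Machine 3: 5 + 7 + 8 = 20
Max machine load = 20
Job totals:
  Job 1: 14
  Job 2: 23
  Job 3: 21
Max job total = 23
Lower bound = max(20, 23) = 23

23


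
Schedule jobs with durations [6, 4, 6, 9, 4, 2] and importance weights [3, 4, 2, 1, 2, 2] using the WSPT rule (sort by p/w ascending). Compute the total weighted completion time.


Compute p/w ratios and sort ascending (WSPT): [(4, 4), (2, 2), (6, 3), (4, 2), (6, 2), (9, 1)]
Compute weighted completion times:
  Job (p=4,w=4): C=4, w*C=4*4=16
  Job (p=2,w=2): C=6, w*C=2*6=12
  Job (p=6,w=3): C=12, w*C=3*12=36
  Job (p=4,w=2): C=16, w*C=2*16=32
  Job (p=6,w=2): C=22, w*C=2*22=44
  Job (p=9,w=1): C=31, w*C=1*31=31
Total weighted completion time = 171

171


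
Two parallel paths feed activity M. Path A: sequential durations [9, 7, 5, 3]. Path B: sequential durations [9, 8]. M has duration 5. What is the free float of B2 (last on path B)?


ES(B2) = sum of predecessors on chain B = 9
EF(B2) = ES + duration = 9 + 8 = 17
Successor of B2 is M. ES(M) = max(sum(A), sum(B)) = max(24, 17) = 24
Free float = ES(successor) - EF(current) = 24 - 17 = 7

7


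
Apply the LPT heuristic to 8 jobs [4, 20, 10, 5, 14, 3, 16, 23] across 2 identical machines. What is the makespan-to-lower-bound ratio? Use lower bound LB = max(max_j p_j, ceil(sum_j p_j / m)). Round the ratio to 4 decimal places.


LPT order: [23, 20, 16, 14, 10, 5, 4, 3]
Machine loads after assignment: [49, 46]
LPT makespan = 49
Lower bound = max(max_job, ceil(total/2)) = max(23, 48) = 48
Ratio = 49 / 48 = 1.0208

1.0208


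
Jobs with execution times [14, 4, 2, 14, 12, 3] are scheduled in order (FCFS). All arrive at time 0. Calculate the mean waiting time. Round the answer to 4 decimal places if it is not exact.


FCFS order (as given): [14, 4, 2, 14, 12, 3]
Waiting times:
  Job 1: wait = 0
  Job 2: wait = 14
  Job 3: wait = 18
  Job 4: wait = 20
  Job 5: wait = 34
  Job 6: wait = 46
Sum of waiting times = 132
Average waiting time = 132/6 = 22.0

22.0


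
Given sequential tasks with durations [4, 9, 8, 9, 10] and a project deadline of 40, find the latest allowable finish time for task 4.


LF(activity 4) = deadline - sum of successor durations
Successors: activities 5 through 5 with durations [10]
Sum of successor durations = 10
LF = 40 - 10 = 30

30


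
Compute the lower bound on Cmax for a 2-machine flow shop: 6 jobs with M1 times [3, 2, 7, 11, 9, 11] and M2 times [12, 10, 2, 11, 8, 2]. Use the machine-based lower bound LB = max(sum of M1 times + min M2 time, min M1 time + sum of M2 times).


LB1 = sum(M1 times) + min(M2 times) = 43 + 2 = 45
LB2 = min(M1 times) + sum(M2 times) = 2 + 45 = 47
Lower bound = max(LB1, LB2) = max(45, 47) = 47

47


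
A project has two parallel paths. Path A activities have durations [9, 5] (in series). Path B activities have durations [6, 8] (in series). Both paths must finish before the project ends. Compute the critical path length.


Path A total = 9 + 5 = 14
Path B total = 6 + 8 = 14
Critical path = longest path = max(14, 14) = 14

14


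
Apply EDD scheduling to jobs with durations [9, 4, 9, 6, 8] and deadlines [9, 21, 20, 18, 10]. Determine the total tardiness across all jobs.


Sort by due date (EDD order): [(9, 9), (8, 10), (6, 18), (9, 20), (4, 21)]
Compute completion times and tardiness:
  Job 1: p=9, d=9, C=9, tardiness=max(0,9-9)=0
  Job 2: p=8, d=10, C=17, tardiness=max(0,17-10)=7
  Job 3: p=6, d=18, C=23, tardiness=max(0,23-18)=5
  Job 4: p=9, d=20, C=32, tardiness=max(0,32-20)=12
  Job 5: p=4, d=21, C=36, tardiness=max(0,36-21)=15
Total tardiness = 39

39


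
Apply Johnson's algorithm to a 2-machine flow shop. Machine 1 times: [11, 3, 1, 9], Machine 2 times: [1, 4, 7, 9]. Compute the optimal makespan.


Apply Johnson's rule:
  Group 1 (a <= b): [(3, 1, 7), (2, 3, 4), (4, 9, 9)]
  Group 2 (a > b): [(1, 11, 1)]
Optimal job order: [3, 2, 4, 1]
Schedule:
  Job 3: M1 done at 1, M2 done at 8
  Job 2: M1 done at 4, M2 done at 12
  Job 4: M1 done at 13, M2 done at 22
  Job 1: M1 done at 24, M2 done at 25
Makespan = 25

25


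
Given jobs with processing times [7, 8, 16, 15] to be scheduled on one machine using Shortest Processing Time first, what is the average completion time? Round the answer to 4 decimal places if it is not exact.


Sort jobs by processing time (SPT order): [7, 8, 15, 16]
Compute completion times sequentially:
  Job 1: processing = 7, completes at 7
  Job 2: processing = 8, completes at 15
  Job 3: processing = 15, completes at 30
  Job 4: processing = 16, completes at 46
Sum of completion times = 98
Average completion time = 98/4 = 24.5

24.5


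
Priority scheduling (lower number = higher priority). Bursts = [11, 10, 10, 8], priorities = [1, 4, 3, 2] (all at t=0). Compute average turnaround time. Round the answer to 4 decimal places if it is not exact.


Sort by priority (ascending = highest first):
Order: [(1, 11), (2, 8), (3, 10), (4, 10)]
Completion times:
  Priority 1, burst=11, C=11
  Priority 2, burst=8, C=19
  Priority 3, burst=10, C=29
  Priority 4, burst=10, C=39
Average turnaround = 98/4 = 24.5

24.5


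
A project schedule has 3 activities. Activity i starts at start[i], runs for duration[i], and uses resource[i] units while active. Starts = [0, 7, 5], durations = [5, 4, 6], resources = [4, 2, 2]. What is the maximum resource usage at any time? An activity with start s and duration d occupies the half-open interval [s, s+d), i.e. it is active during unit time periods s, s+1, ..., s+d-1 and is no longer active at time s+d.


Each activity i is active on [start_i, start_i + duration_i).
Compute total resource usage per time slot:
  t=0: active resources = [4], total = 4
  t=1: active resources = [4], total = 4
  t=2: active resources = [4], total = 4
  t=3: active resources = [4], total = 4
  t=4: active resources = [4], total = 4
  t=5: active resources = [2], total = 2
  t=6: active resources = [2], total = 2
  t=7: active resources = [2, 2], total = 4
  t=8: active resources = [2, 2], total = 4
  t=9: active resources = [2, 2], total = 4
  t=10: active resources = [2, 2], total = 4
Peak resource demand = 4

4


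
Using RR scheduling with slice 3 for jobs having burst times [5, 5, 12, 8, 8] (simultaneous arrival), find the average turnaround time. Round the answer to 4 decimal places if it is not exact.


Time quantum = 3
Execution trace:
  J1 runs 3 units, time = 3
  J2 runs 3 units, time = 6
  J3 runs 3 units, time = 9
  J4 runs 3 units, time = 12
  J5 runs 3 units, time = 15
  J1 runs 2 units, time = 17
  J2 runs 2 units, time = 19
  J3 runs 3 units, time = 22
  J4 runs 3 units, time = 25
  J5 runs 3 units, time = 28
  J3 runs 3 units, time = 31
  J4 runs 2 units, time = 33
  J5 runs 2 units, time = 35
  J3 runs 3 units, time = 38
Finish times: [17, 19, 38, 33, 35]
Average turnaround = 142/5 = 28.4

28.4


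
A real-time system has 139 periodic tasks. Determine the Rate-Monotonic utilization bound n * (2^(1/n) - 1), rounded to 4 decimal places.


Compute 2^(1/139) = 1.0049991245
Subtract 1: 1.0049991245 - 1 = 0.0049991245
Multiply by n: 139 * 0.0049991245 = 0.6948783055
Round to 4 dp: 0.6949

0.6949


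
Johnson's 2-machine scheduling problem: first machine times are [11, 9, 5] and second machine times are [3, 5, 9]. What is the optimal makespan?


Apply Johnson's rule:
  Group 1 (a <= b): [(3, 5, 9)]
  Group 2 (a > b): [(2, 9, 5), (1, 11, 3)]
Optimal job order: [3, 2, 1]
Schedule:
  Job 3: M1 done at 5, M2 done at 14
  Job 2: M1 done at 14, M2 done at 19
  Job 1: M1 done at 25, M2 done at 28
Makespan = 28

28


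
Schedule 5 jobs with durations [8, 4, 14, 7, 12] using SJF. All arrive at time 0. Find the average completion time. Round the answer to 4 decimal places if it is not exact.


SJF order (ascending): [4, 7, 8, 12, 14]
Completion times:
  Job 1: burst=4, C=4
  Job 2: burst=7, C=11
  Job 3: burst=8, C=19
  Job 4: burst=12, C=31
  Job 5: burst=14, C=45
Average completion = 110/5 = 22.0

22.0


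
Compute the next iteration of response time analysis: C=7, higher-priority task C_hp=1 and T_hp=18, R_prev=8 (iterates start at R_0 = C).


R_next = C + ceil(R_prev / T_hp) * C_hp
ceil(8 / 18) = ceil(0.4444) = 1
Interference = 1 * 1 = 1
R_next = 7 + 1 = 8
R_next = R_prev, so the iteration has converged (response time = 8).

8


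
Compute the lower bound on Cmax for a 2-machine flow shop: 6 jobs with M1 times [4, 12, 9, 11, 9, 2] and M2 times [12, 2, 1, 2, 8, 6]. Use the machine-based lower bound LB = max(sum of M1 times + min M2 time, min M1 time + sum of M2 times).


LB1 = sum(M1 times) + min(M2 times) = 47 + 1 = 48
LB2 = min(M1 times) + sum(M2 times) = 2 + 31 = 33
Lower bound = max(LB1, LB2) = max(48, 33) = 48

48


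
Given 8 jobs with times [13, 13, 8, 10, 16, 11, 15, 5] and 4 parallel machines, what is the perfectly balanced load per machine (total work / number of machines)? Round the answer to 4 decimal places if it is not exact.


Total processing time = 13 + 13 + 8 + 10 + 16 + 11 + 15 + 5 = 91
Number of machines = 4
Ideal balanced load = 91 / 4 = 22.75

22.75


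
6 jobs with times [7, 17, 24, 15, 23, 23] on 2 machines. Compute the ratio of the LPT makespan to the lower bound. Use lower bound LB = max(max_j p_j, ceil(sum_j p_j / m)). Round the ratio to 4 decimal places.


LPT order: [24, 23, 23, 17, 15, 7]
Machine loads after assignment: [56, 53]
LPT makespan = 56
Lower bound = max(max_job, ceil(total/2)) = max(24, 55) = 55
Ratio = 56 / 55 = 1.0182

1.0182


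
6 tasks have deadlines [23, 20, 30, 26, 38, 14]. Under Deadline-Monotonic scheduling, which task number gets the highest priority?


Sort tasks by relative deadline (ascending):
  Task 6: deadline = 14
  Task 2: deadline = 20
  Task 1: deadline = 23
  Task 4: deadline = 26
  Task 3: deadline = 30
  Task 5: deadline = 38
Priority order (highest first): [6, 2, 1, 4, 3, 5]
Highest priority task = 6

6


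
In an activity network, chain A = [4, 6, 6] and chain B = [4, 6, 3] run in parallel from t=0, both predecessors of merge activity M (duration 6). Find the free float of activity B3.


ES(B3) = sum of predecessors on chain B = 10
EF(B3) = ES + duration = 10 + 3 = 13
Successor of B3 is M. ES(M) = max(sum(A), sum(B)) = max(16, 13) = 16
Free float = ES(successor) - EF(current) = 16 - 13 = 3

3


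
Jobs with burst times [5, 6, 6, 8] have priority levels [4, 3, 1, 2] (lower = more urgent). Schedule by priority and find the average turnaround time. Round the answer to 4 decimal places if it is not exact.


Sort by priority (ascending = highest first):
Order: [(1, 6), (2, 8), (3, 6), (4, 5)]
Completion times:
  Priority 1, burst=6, C=6
  Priority 2, burst=8, C=14
  Priority 3, burst=6, C=20
  Priority 4, burst=5, C=25
Average turnaround = 65/4 = 16.25

16.25


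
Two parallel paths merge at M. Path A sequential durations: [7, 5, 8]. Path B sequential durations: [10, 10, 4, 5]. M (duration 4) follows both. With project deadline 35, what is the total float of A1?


Forward pass: ES(A1) = sum of predecessors on chain A = 0
EF = ES + duration = 0 + 7 = 7
Backward pass: LF(M) = deadline = 35; LS(M) = 35 - 4 = 31
LF(A1) = LS(M) - sum(successors on chain A) = 31 - 13 = 18
LS = LF - duration = 18 - 7 = 11
Total float = LS - ES = 11 - 0 = 11

11


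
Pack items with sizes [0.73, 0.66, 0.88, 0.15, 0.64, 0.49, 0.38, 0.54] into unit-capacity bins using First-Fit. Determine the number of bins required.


Place items sequentially using First-Fit:
  Item 0.73 -> new Bin 1
  Item 0.66 -> new Bin 2
  Item 0.88 -> new Bin 3
  Item 0.15 -> Bin 1 (now 0.88)
  Item 0.64 -> new Bin 4
  Item 0.49 -> new Bin 5
  Item 0.38 -> Bin 5 (now 0.87)
  Item 0.54 -> new Bin 6
Total bins used = 6

6


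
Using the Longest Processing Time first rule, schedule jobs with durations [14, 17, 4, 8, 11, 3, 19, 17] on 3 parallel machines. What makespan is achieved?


Sort jobs in decreasing order (LPT): [19, 17, 17, 14, 11, 8, 4, 3]
Assign each job to the least loaded machine:
  Machine 1: jobs [19, 8, 4], load = 31
  Machine 2: jobs [17, 14], load = 31
  Machine 3: jobs [17, 11, 3], load = 31
Makespan = max load = 31

31


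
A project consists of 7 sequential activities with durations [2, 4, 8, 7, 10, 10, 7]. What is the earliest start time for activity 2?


Activity 2 starts after activities 1 through 1 complete.
Predecessor durations: [2]
ES = 2 = 2

2


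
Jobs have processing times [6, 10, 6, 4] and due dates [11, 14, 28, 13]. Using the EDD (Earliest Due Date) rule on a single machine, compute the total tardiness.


Sort by due date (EDD order): [(6, 11), (4, 13), (10, 14), (6, 28)]
Compute completion times and tardiness:
  Job 1: p=6, d=11, C=6, tardiness=max(0,6-11)=0
  Job 2: p=4, d=13, C=10, tardiness=max(0,10-13)=0
  Job 3: p=10, d=14, C=20, tardiness=max(0,20-14)=6
  Job 4: p=6, d=28, C=26, tardiness=max(0,26-28)=0
Total tardiness = 6

6


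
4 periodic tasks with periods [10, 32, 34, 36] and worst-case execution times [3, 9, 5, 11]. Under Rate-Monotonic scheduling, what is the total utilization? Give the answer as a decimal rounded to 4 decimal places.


Compute individual utilizations (exact fractions):
  Task 1: C/T = 3/10 (approx. 0.3)
  Task 2: C/T = 9/32 (approx. 0.2813)
  Task 3: C/T = 5/34 (approx. 0.1471)
  Task 4: C/T = 11/36 (approx. 0.3056)
Total utilization U = 3/10 + 9/32 + 5/34 + 11/36 = 25309/24480
Rounded to 4 decimal places: U = 1.0339
RM (Liu & Layland) bound for 4 tasks = 0.756828; compare with U = 25309/24480 (approx. 1.033864)
U > 1, so the task set is not schedulable (processor overloaded).

1.0339


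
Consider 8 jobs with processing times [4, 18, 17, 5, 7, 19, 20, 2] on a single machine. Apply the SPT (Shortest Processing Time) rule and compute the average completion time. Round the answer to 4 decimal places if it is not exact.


Sort jobs by processing time (SPT order): [2, 4, 5, 7, 17, 18, 19, 20]
Compute completion times sequentially:
  Job 1: processing = 2, completes at 2
  Job 2: processing = 4, completes at 6
  Job 3: processing = 5, completes at 11
  Job 4: processing = 7, completes at 18
  Job 5: processing = 17, completes at 35
  Job 6: processing = 18, completes at 53
  Job 7: processing = 19, completes at 72
  Job 8: processing = 20, completes at 92
Sum of completion times = 289
Average completion time = 289/8 = 36.125

36.125


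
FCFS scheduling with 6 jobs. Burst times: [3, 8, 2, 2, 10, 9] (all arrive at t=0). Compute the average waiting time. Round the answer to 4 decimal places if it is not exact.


FCFS order (as given): [3, 8, 2, 2, 10, 9]
Waiting times:
  Job 1: wait = 0
  Job 2: wait = 3
  Job 3: wait = 11
  Job 4: wait = 13
  Job 5: wait = 15
  Job 6: wait = 25
Sum of waiting times = 67
Average waiting time = 67/6 = 11.1667

11.1667


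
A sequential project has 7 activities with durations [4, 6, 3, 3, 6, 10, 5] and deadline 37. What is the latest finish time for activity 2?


LF(activity 2) = deadline - sum of successor durations
Successors: activities 3 through 7 with durations [3, 3, 6, 10, 5]
Sum of successor durations = 27
LF = 37 - 27 = 10

10


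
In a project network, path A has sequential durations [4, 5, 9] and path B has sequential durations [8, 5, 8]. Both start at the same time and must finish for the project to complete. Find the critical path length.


Path A total = 4 + 5 + 9 = 18
Path B total = 8 + 5 + 8 = 21
Critical path = longest path = max(18, 21) = 21

21


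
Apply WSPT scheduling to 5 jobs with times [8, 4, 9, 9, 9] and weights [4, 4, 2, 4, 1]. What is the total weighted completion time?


Compute p/w ratios and sort ascending (WSPT): [(4, 4), (8, 4), (9, 4), (9, 2), (9, 1)]
Compute weighted completion times:
  Job (p=4,w=4): C=4, w*C=4*4=16
  Job (p=8,w=4): C=12, w*C=4*12=48
  Job (p=9,w=4): C=21, w*C=4*21=84
  Job (p=9,w=2): C=30, w*C=2*30=60
  Job (p=9,w=1): C=39, w*C=1*39=39
Total weighted completion time = 247

247


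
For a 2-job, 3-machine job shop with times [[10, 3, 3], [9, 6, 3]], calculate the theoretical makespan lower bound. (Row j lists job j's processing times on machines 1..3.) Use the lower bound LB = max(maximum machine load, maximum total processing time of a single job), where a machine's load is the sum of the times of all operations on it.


Machine loads:
  Machine 1: 10 + 9 = 19
  Machine 2: 3 + 6 = 9
  Machine 3: 3 + 3 = 6
Max machine load = 19
Job totals:
  Job 1: 16
  Job 2: 18
Max job total = 18
Lower bound = max(19, 18) = 19

19


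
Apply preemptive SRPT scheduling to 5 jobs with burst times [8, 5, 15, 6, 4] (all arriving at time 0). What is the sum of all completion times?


Since all jobs arrive at t=0, SRPT equals SPT ordering.
SPT order: [4, 5, 6, 8, 15]
Completion times:
  Job 1: p=4, C=4
  Job 2: p=5, C=9
  Job 3: p=6, C=15
  Job 4: p=8, C=23
  Job 5: p=15, C=38
Total completion time = 4 + 9 + 15 + 23 + 38 = 89

89


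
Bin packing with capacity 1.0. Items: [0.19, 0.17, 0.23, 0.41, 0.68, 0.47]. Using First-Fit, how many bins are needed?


Place items sequentially using First-Fit:
  Item 0.19 -> new Bin 1
  Item 0.17 -> Bin 1 (now 0.36)
  Item 0.23 -> Bin 1 (now 0.59)
  Item 0.41 -> Bin 1 (now 1.0)
  Item 0.68 -> new Bin 2
  Item 0.47 -> new Bin 3
Total bins used = 3

3


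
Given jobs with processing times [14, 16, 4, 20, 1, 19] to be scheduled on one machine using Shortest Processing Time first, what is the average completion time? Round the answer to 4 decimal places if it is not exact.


Sort jobs by processing time (SPT order): [1, 4, 14, 16, 19, 20]
Compute completion times sequentially:
  Job 1: processing = 1, completes at 1
  Job 2: processing = 4, completes at 5
  Job 3: processing = 14, completes at 19
  Job 4: processing = 16, completes at 35
  Job 5: processing = 19, completes at 54
  Job 6: processing = 20, completes at 74
Sum of completion times = 188
Average completion time = 188/6 = 31.3333

31.3333


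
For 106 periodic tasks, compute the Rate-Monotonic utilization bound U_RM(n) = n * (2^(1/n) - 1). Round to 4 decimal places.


Compute 2^(1/106) = 1.0065605511
Subtract 1: 1.0065605511 - 1 = 0.0065605511
Multiply by n: 106 * 0.0065605511 = 0.6954184166
Round to 4 dp: 0.6954

0.6954


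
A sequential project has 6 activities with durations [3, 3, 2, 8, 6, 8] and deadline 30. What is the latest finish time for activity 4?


LF(activity 4) = deadline - sum of successor durations
Successors: activities 5 through 6 with durations [6, 8]
Sum of successor durations = 14
LF = 30 - 14 = 16

16


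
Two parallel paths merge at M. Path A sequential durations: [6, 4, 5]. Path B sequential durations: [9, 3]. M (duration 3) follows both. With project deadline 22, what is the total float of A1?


Forward pass: ES(A1) = sum of predecessors on chain A = 0
EF = ES + duration = 0 + 6 = 6
Backward pass: LF(M) = deadline = 22; LS(M) = 22 - 3 = 19
LF(A1) = LS(M) - sum(successors on chain A) = 19 - 9 = 10
LS = LF - duration = 10 - 6 = 4
Total float = LS - ES = 4 - 0 = 4

4


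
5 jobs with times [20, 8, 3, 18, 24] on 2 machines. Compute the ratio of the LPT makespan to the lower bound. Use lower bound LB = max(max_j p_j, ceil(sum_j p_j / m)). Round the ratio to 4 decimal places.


LPT order: [24, 20, 18, 8, 3]
Machine loads after assignment: [35, 38]
LPT makespan = 38
Lower bound = max(max_job, ceil(total/2)) = max(24, 37) = 37
Ratio = 38 / 37 = 1.027

1.027


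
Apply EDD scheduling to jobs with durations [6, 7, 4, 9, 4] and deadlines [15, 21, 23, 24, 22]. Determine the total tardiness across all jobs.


Sort by due date (EDD order): [(6, 15), (7, 21), (4, 22), (4, 23), (9, 24)]
Compute completion times and tardiness:
  Job 1: p=6, d=15, C=6, tardiness=max(0,6-15)=0
  Job 2: p=7, d=21, C=13, tardiness=max(0,13-21)=0
  Job 3: p=4, d=22, C=17, tardiness=max(0,17-22)=0
  Job 4: p=4, d=23, C=21, tardiness=max(0,21-23)=0
  Job 5: p=9, d=24, C=30, tardiness=max(0,30-24)=6
Total tardiness = 6

6


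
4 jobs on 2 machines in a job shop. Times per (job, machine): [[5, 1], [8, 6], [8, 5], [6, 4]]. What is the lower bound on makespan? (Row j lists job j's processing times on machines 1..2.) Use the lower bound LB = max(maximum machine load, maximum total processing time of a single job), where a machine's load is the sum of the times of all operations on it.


Machine loads:
  Machine 1: 5 + 8 + 8 + 6 = 27
  Machine 2: 1 + 6 + 5 + 4 = 16
Max machine load = 27
Job totals:
  Job 1: 6
  Job 2: 14
  Job 3: 13
  Job 4: 10
Max job total = 14
Lower bound = max(27, 14) = 27

27


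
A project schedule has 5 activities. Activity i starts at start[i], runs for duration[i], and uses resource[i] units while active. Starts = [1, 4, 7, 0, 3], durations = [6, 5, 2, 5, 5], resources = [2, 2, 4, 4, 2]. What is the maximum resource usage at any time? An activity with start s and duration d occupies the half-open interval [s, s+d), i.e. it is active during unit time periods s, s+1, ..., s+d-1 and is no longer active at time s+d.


Each activity i is active on [start_i, start_i + duration_i).
Compute total resource usage per time slot:
  t=0: active resources = [4], total = 4
  t=1: active resources = [2, 4], total = 6
  t=2: active resources = [2, 4], total = 6
  t=3: active resources = [2, 4, 2], total = 8
  t=4: active resources = [2, 2, 4, 2], total = 10
  t=5: active resources = [2, 2, 2], total = 6
  t=6: active resources = [2, 2, 2], total = 6
  t=7: active resources = [2, 4, 2], total = 8
  t=8: active resources = [2, 4], total = 6
Peak resource demand = 10

10


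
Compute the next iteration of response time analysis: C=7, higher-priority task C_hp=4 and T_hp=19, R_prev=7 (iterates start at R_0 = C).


R_next = C + ceil(R_prev / T_hp) * C_hp
ceil(7 / 19) = ceil(0.3684) = 1
Interference = 1 * 4 = 4
R_next = 7 + 4 = 11

11


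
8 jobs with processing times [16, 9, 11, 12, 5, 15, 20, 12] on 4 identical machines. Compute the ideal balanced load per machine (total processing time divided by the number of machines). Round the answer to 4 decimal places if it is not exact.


Total processing time = 16 + 9 + 11 + 12 + 5 + 15 + 20 + 12 = 100
Number of machines = 4
Ideal balanced load = 100 / 4 = 25.0

25.0
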